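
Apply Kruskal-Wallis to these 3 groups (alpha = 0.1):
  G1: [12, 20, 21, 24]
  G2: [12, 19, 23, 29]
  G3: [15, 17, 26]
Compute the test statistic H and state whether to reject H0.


Step 1: Combine all N = 11 observations and assign midranks.
sorted (value, group, rank): (12,G1,1.5), (12,G2,1.5), (15,G3,3), (17,G3,4), (19,G2,5), (20,G1,6), (21,G1,7), (23,G2,8), (24,G1,9), (26,G3,10), (29,G2,11)
Step 2: Sum ranks within each group.
R_1 = 23.5 (n_1 = 4)
R_2 = 25.5 (n_2 = 4)
R_3 = 17 (n_3 = 3)
Step 3: H = 12/(N(N+1)) * sum(R_i^2/n_i) - 3(N+1)
     = 12/(11*12) * (23.5^2/4 + 25.5^2/4 + 17^2/3) - 3*12
     = 0.090909 * 396.958 - 36
     = 0.087121.
Step 4: Ties present; correction factor C = 1 - 6/(11^3 - 11) = 0.995455. Corrected H = 0.087121 / 0.995455 = 0.087519.
Step 5: Under H0, H ~ chi^2(2); p-value = 0.957184.
Step 6: alpha = 0.1. fail to reject H0.

H = 0.0875, df = 2, p = 0.957184, fail to reject H0.


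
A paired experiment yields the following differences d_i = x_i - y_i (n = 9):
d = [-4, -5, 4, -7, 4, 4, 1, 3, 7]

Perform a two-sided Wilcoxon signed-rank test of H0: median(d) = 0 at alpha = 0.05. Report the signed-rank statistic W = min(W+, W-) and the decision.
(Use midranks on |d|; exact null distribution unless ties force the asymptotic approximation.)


Step 1: Drop any zero differences (none here) and take |d_i|.
|d| = [4, 5, 4, 7, 4, 4, 1, 3, 7]
Step 2: Midrank |d_i| (ties get averaged ranks).
ranks: |4|->4.5, |5|->7, |4|->4.5, |7|->8.5, |4|->4.5, |4|->4.5, |1|->1, |3|->2, |7|->8.5
Step 3: Attach original signs; sum ranks with positive sign and with negative sign.
W+ = 4.5 + 4.5 + 4.5 + 1 + 2 + 8.5 = 25
W- = 4.5 + 7 + 8.5 = 20
(Check: W+ + W- = 45 should equal n(n+1)/2 = 45.)
Step 4: Test statistic W = min(W+, W-) = 20.
Step 5: Ties in |d|, so use the tie-corrected normal approximation.
        E[W] = n(n+1)/4 = 9*10/4 = 22.5.
        Tie groups: |d|=4 (t=4), |d|=7 (t=2); sum(t^3 - t) = 66.
        Var[W] = n(n+1)(2n+1)/24 - sum(t^3-t)/48 = 1710/24 - 66/48 = 69.875.
        z = (W - E[W]) / sqrt(Var[W]) = (20 - 22.5) / 8.3591 = -0.2991.
        Two-sided p = 2*Phi(z) = 0.764883.
Step 6: alpha = 0.05. fail to reject H0.

W+ = 25, W- = 20, W = min = 20, p = 0.764883, fail to reject H0.


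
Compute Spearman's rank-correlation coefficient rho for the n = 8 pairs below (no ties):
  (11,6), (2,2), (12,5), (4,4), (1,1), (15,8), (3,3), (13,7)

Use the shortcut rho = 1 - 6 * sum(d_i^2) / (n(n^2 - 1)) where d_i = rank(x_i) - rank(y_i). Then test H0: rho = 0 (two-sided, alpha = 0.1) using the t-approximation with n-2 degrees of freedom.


Step 1: Rank x and y separately (midranks; no ties here).
rank(x): 11->5, 2->2, 12->6, 4->4, 1->1, 15->8, 3->3, 13->7
rank(y): 6->6, 2->2, 5->5, 4->4, 1->1, 8->8, 3->3, 7->7
Step 2: d_i = R_x(i) - R_y(i); compute d_i^2.
  (5-6)^2=1, (2-2)^2=0, (6-5)^2=1, (4-4)^2=0, (1-1)^2=0, (8-8)^2=0, (3-3)^2=0, (7-7)^2=0
sum(d^2) = 2.
Step 3: rho = 1 - 6*2 / (8*(8^2 - 1)) = 1 - 12/504 = 0.976190.
Step 4: Under H0, t = rho * sqrt((n-2)/(1-rho^2)) = 11.0235 ~ t(6).
Step 5: Two-sided p-value from the t-distribution with 6 df = 0.000033.
Step 6: alpha = 0.1. reject H0.

rho = 0.9762, p = 0.000033, reject H0 at alpha = 0.1.


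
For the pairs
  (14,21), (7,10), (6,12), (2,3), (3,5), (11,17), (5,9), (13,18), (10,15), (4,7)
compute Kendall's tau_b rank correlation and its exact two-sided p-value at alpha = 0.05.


Step 1: Enumerate the 45 unordered pairs (i,j) with i<j and classify each by sign(x_j-x_i) * sign(y_j-y_i).
  (1,2):dx=-7,dy=-11->C; (1,3):dx=-8,dy=-9->C; (1,4):dx=-12,dy=-18->C; (1,5):dx=-11,dy=-16->C
  (1,6):dx=-3,dy=-4->C; (1,7):dx=-9,dy=-12->C; (1,8):dx=-1,dy=-3->C; (1,9):dx=-4,dy=-6->C
  (1,10):dx=-10,dy=-14->C; (2,3):dx=-1,dy=+2->D; (2,4):dx=-5,dy=-7->C; (2,5):dx=-4,dy=-5->C
  (2,6):dx=+4,dy=+7->C; (2,7):dx=-2,dy=-1->C; (2,8):dx=+6,dy=+8->C; (2,9):dx=+3,dy=+5->C
  (2,10):dx=-3,dy=-3->C; (3,4):dx=-4,dy=-9->C; (3,5):dx=-3,dy=-7->C; (3,6):dx=+5,dy=+5->C
  (3,7):dx=-1,dy=-3->C; (3,8):dx=+7,dy=+6->C; (3,9):dx=+4,dy=+3->C; (3,10):dx=-2,dy=-5->C
  (4,5):dx=+1,dy=+2->C; (4,6):dx=+9,dy=+14->C; (4,7):dx=+3,dy=+6->C; (4,8):dx=+11,dy=+15->C
  (4,9):dx=+8,dy=+12->C; (4,10):dx=+2,dy=+4->C; (5,6):dx=+8,dy=+12->C; (5,7):dx=+2,dy=+4->C
  (5,8):dx=+10,dy=+13->C; (5,9):dx=+7,dy=+10->C; (5,10):dx=+1,dy=+2->C; (6,7):dx=-6,dy=-8->C
  (6,8):dx=+2,dy=+1->C; (6,9):dx=-1,dy=-2->C; (6,10):dx=-7,dy=-10->C; (7,8):dx=+8,dy=+9->C
  (7,9):dx=+5,dy=+6->C; (7,10):dx=-1,dy=-2->C; (8,9):dx=-3,dy=-3->C; (8,10):dx=-9,dy=-11->C
  (9,10):dx=-6,dy=-8->C
Step 2: C = 44, D = 1, total pairs = 45.
Step 3: tau = (C - D)/(n(n-1)/2) = (44 - 1)/45 = 0.955556.
Step 4: Exact two-sided p-value (enumerate n! = 3628800 permutations of y under H0): p = 0.000006.
Step 5: alpha = 0.05. reject H0.

tau_b = 0.9556 (C=44, D=1), p = 0.000006, reject H0.


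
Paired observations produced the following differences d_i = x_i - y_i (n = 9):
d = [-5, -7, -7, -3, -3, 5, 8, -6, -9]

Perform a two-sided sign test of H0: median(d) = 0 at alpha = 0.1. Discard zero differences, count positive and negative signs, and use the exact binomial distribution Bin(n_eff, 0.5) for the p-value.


Step 1: Discard zero differences. Original n = 9; n_eff = number of nonzero differences = 9.
Nonzero differences (with sign): -5, -7, -7, -3, -3, +5, +8, -6, -9
Step 2: Count signs: positive = 2, negative = 7.
Step 3: Under H0: P(positive) = 0.5, so the number of positives S ~ Bin(9, 0.5).
Step 4: Two-sided exact p-value = sum of Bin(9,0.5) probabilities at or below the observed probability = 0.179688.
Step 5: alpha = 0.1. fail to reject H0.

n_eff = 9, pos = 2, neg = 7, p = 0.179688, fail to reject H0.


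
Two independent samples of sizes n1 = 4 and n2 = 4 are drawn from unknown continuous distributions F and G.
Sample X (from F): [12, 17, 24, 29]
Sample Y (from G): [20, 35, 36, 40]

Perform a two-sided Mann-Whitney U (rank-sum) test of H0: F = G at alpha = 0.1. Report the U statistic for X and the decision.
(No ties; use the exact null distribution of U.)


Step 1: Combine and sort all 8 observations; assign midranks.
sorted (value, group): (12,X), (17,X), (20,Y), (24,X), (29,X), (35,Y), (36,Y), (40,Y)
ranks: 12->1, 17->2, 20->3, 24->4, 29->5, 35->6, 36->7, 40->8
Step 2: Rank sum for X: R1 = 1 + 2 + 4 + 5 = 12.
Step 3: U_X = R1 - n1(n1+1)/2 = 12 - 4*5/2 = 12 - 10 = 2.
       U_Y = n1*n2 - U_X = 16 - 2 = 14.
Step 4: No ties, so the exact null distribution of U (based on enumerating the C(8,4) = 70 equally likely rank assignments) gives the two-sided p-value.
Step 5: p-value = 0.114286; compare to alpha = 0.1. fail to reject H0.

U_X = 2, p = 0.114286, fail to reject H0 at alpha = 0.1.


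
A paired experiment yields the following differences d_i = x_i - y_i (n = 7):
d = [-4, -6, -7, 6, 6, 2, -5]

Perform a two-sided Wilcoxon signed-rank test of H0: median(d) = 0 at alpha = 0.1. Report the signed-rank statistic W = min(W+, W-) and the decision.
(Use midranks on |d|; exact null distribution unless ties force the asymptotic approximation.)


Step 1: Drop any zero differences (none here) and take |d_i|.
|d| = [4, 6, 7, 6, 6, 2, 5]
Step 2: Midrank |d_i| (ties get averaged ranks).
ranks: |4|->2, |6|->5, |7|->7, |6|->5, |6|->5, |2|->1, |5|->3
Step 3: Attach original signs; sum ranks with positive sign and with negative sign.
W+ = 5 + 5 + 1 = 11
W- = 2 + 5 + 7 + 3 = 17
(Check: W+ + W- = 28 should equal n(n+1)/2 = 28.)
Step 4: Test statistic W = min(W+, W-) = 11.
Step 5: Ties in |d|, so use the tie-corrected normal approximation.
        E[W] = n(n+1)/4 = 7*8/4 = 14.
        Tie groups: |d|=6 (t=3); sum(t^3 - t) = 24.
        Var[W] = n(n+1)(2n+1)/24 - sum(t^3-t)/48 = 840/24 - 24/48 = 34.5.
        z = (W - E[W]) / sqrt(Var[W]) = (11 - 14) / 5.8737 = -0.5108.
        Two-sided p = 2*Phi(z) = 0.609523.
Step 6: alpha = 0.1. fail to reject H0.

W+ = 11, W- = 17, W = min = 11, p = 0.609523, fail to reject H0.


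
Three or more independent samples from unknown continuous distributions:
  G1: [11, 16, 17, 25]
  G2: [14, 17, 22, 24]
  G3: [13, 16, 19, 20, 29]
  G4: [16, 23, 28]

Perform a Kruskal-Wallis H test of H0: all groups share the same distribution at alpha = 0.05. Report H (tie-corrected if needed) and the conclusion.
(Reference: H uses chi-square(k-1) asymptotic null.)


Step 1: Combine all N = 16 observations and assign midranks.
sorted (value, group, rank): (11,G1,1), (13,G3,2), (14,G2,3), (16,G1,5), (16,G3,5), (16,G4,5), (17,G1,7.5), (17,G2,7.5), (19,G3,9), (20,G3,10), (22,G2,11), (23,G4,12), (24,G2,13), (25,G1,14), (28,G4,15), (29,G3,16)
Step 2: Sum ranks within each group.
R_1 = 27.5 (n_1 = 4)
R_2 = 34.5 (n_2 = 4)
R_3 = 42 (n_3 = 5)
R_4 = 32 (n_4 = 3)
Step 3: H = 12/(N(N+1)) * sum(R_i^2/n_i) - 3(N+1)
     = 12/(16*17) * (27.5^2/4 + 34.5^2/4 + 42^2/5 + 32^2/3) - 3*17
     = 0.044118 * 1180.76 - 51
     = 1.092279.
Step 4: Ties present; correction factor C = 1 - 30/(16^3 - 16) = 0.992647. Corrected H = 1.092279 / 0.992647 = 1.100370.
Step 5: Under H0, H ~ chi^2(3); p-value = 0.776985.
Step 6: alpha = 0.05. fail to reject H0.

H = 1.1004, df = 3, p = 0.776985, fail to reject H0.


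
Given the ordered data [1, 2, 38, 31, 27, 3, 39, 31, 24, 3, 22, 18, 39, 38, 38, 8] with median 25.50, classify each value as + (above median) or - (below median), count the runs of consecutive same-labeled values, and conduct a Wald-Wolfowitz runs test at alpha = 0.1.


Step 1: Compute median = 25.50; label A = above, B = below.
Labels in order: BBAAABAABBBBAAAB  (n_A = 8, n_B = 8)
Step 2: Count runs R = 7.
Step 3: Under H0 (random ordering), E[R] = 2*n_A*n_B/(n_A+n_B) + 1 = 2*8*8/16 + 1 = 9.0000.
        Var[R] = 2*n_A*n_B*(2*n_A*n_B - n_A - n_B) / ((n_A+n_B)^2 * (n_A+n_B-1)) = 14336/3840 = 3.7333.
        SD[R] = 1.9322.
Step 4: Continuity-corrected z = (R + 0.5 - E[R]) / SD[R] = (7 + 0.5 - 9.0000) / 1.9322 = -0.7763.
Step 5: Two-sided p-value via normal approximation = 2*(1 - Phi(|z|)) = 0.437558.
Step 6: alpha = 0.1. fail to reject H0.

R = 7, z = -0.7763, p = 0.437558, fail to reject H0.


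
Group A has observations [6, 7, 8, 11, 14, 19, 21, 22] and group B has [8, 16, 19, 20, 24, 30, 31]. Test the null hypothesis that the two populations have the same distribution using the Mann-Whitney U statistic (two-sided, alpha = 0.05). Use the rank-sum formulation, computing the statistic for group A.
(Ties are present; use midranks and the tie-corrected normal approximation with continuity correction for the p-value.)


Step 1: Combine and sort all 15 observations; assign midranks.
sorted (value, group): (6,X), (7,X), (8,X), (8,Y), (11,X), (14,X), (16,Y), (19,X), (19,Y), (20,Y), (21,X), (22,X), (24,Y), (30,Y), (31,Y)
ranks: 6->1, 7->2, 8->3.5, 8->3.5, 11->5, 14->6, 16->7, 19->8.5, 19->8.5, 20->10, 21->11, 22->12, 24->13, 30->14, 31->15
Step 2: Rank sum for X: R1 = 1 + 2 + 3.5 + 5 + 6 + 8.5 + 11 + 12 = 49.
Step 3: U_X = R1 - n1(n1+1)/2 = 49 - 8*9/2 = 49 - 36 = 13.
       U_Y = n1*n2 - U_X = 56 - 13 = 43.
Step 4: Ties are present, so use the tie-corrected normal approximation (with continuity correction) for the p-value.
Step 5: p-value = 0.092753; compare to alpha = 0.05. fail to reject H0.

U_X = 13, p = 0.092753, fail to reject H0 at alpha = 0.05.


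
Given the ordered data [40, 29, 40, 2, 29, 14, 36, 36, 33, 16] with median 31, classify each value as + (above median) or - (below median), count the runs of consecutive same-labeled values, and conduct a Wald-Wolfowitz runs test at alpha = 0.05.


Step 1: Compute median = 31; label A = above, B = below.
Labels in order: ABABBBAAAB  (n_A = 5, n_B = 5)
Step 2: Count runs R = 6.
Step 3: Under H0 (random ordering), E[R] = 2*n_A*n_B/(n_A+n_B) + 1 = 2*5*5/10 + 1 = 6.0000.
        Var[R] = 2*n_A*n_B*(2*n_A*n_B - n_A - n_B) / ((n_A+n_B)^2 * (n_A+n_B-1)) = 2000/900 = 2.2222.
        SD[R] = 1.4907.
Step 4: R = E[R], so z = 0 with no continuity correction.
Step 5: Two-sided p-value via normal approximation = 2*(1 - Phi(|z|)) = 1.000000.
Step 6: alpha = 0.05. fail to reject H0.

R = 6, z = 0.0000, p = 1.000000, fail to reject H0.


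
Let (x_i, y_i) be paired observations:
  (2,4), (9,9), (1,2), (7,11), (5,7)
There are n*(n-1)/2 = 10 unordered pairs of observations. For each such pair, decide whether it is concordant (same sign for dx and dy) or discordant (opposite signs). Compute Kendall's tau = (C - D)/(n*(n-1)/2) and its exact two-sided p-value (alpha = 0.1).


Step 1: Enumerate the 10 unordered pairs (i,j) with i<j and classify each by sign(x_j-x_i) * sign(y_j-y_i).
  (1,2):dx=+7,dy=+5->C; (1,3):dx=-1,dy=-2->C; (1,4):dx=+5,dy=+7->C; (1,5):dx=+3,dy=+3->C
  (2,3):dx=-8,dy=-7->C; (2,4):dx=-2,dy=+2->D; (2,5):dx=-4,dy=-2->C; (3,4):dx=+6,dy=+9->C
  (3,5):dx=+4,dy=+5->C; (4,5):dx=-2,dy=-4->C
Step 2: C = 9, D = 1, total pairs = 10.
Step 3: tau = (C - D)/(n(n-1)/2) = (9 - 1)/10 = 0.800000.
Step 4: Exact two-sided p-value (enumerate n! = 120 permutations of y under H0): p = 0.083333.
Step 5: alpha = 0.1. reject H0.

tau_b = 0.8000 (C=9, D=1), p = 0.083333, reject H0.


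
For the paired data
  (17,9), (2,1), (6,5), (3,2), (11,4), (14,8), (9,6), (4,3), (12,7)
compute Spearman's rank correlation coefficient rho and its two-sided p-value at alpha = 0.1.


Step 1: Rank x and y separately (midranks; no ties here).
rank(x): 17->9, 2->1, 6->4, 3->2, 11->6, 14->8, 9->5, 4->3, 12->7
rank(y): 9->9, 1->1, 5->5, 2->2, 4->4, 8->8, 6->6, 3->3, 7->7
Step 2: d_i = R_x(i) - R_y(i); compute d_i^2.
  (9-9)^2=0, (1-1)^2=0, (4-5)^2=1, (2-2)^2=0, (6-4)^2=4, (8-8)^2=0, (5-6)^2=1, (3-3)^2=0, (7-7)^2=0
sum(d^2) = 6.
Step 3: rho = 1 - 6*6 / (9*(9^2 - 1)) = 1 - 36/720 = 0.950000.
Step 4: Under H0, t = rho * sqrt((n-2)/(1-rho^2)) = 8.0495 ~ t(7).
Step 5: Two-sided p-value from the t-distribution with 7 df = 0.000088.
Step 6: alpha = 0.1. reject H0.

rho = 0.9500, p = 0.000088, reject H0 at alpha = 0.1.


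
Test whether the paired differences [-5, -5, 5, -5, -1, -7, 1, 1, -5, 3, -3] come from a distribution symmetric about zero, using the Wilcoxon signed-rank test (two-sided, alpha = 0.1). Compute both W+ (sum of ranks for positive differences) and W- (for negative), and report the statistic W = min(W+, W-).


Step 1: Drop any zero differences (none here) and take |d_i|.
|d| = [5, 5, 5, 5, 1, 7, 1, 1, 5, 3, 3]
Step 2: Midrank |d_i| (ties get averaged ranks).
ranks: |5|->8, |5|->8, |5|->8, |5|->8, |1|->2, |7|->11, |1|->2, |1|->2, |5|->8, |3|->4.5, |3|->4.5
Step 3: Attach original signs; sum ranks with positive sign and with negative sign.
W+ = 8 + 2 + 2 + 4.5 = 16.5
W- = 8 + 8 + 8 + 2 + 11 + 8 + 4.5 = 49.5
(Check: W+ + W- = 66 should equal n(n+1)/2 = 66.)
Step 4: Test statistic W = min(W+, W-) = 16.5.
Step 5: Ties in |d|, so use the tie-corrected normal approximation.
        E[W] = n(n+1)/4 = 11*12/4 = 33.
        Tie groups: |d|=1 (t=3), |d|=3 (t=2), |d|=5 (t=5); sum(t^3 - t) = 150.
        Var[W] = n(n+1)(2n+1)/24 - sum(t^3-t)/48 = 3036/24 - 150/48 = 123.375.
        z = (W - E[W]) / sqrt(Var[W]) = (16.5 - 33) / 11.1074 = -1.4855.
        Two-sided p = 2*Phi(z) = 0.137414.
Step 6: alpha = 0.1. fail to reject H0.

W+ = 16.5, W- = 49.5, W = min = 16.5, p = 0.137414, fail to reject H0.


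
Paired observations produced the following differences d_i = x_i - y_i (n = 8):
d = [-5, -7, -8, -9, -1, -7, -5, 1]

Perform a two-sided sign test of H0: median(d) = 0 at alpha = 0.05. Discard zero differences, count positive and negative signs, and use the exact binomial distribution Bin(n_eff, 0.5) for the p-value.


Step 1: Discard zero differences. Original n = 8; n_eff = number of nonzero differences = 8.
Nonzero differences (with sign): -5, -7, -8, -9, -1, -7, -5, +1
Step 2: Count signs: positive = 1, negative = 7.
Step 3: Under H0: P(positive) = 0.5, so the number of positives S ~ Bin(8, 0.5).
Step 4: Two-sided exact p-value = sum of Bin(8,0.5) probabilities at or below the observed probability = 0.070312.
Step 5: alpha = 0.05. fail to reject H0.

n_eff = 8, pos = 1, neg = 7, p = 0.070312, fail to reject H0.


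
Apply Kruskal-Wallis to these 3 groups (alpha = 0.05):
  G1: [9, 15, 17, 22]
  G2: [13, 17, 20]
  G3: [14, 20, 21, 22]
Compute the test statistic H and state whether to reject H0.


Step 1: Combine all N = 11 observations and assign midranks.
sorted (value, group, rank): (9,G1,1), (13,G2,2), (14,G3,3), (15,G1,4), (17,G1,5.5), (17,G2,5.5), (20,G2,7.5), (20,G3,7.5), (21,G3,9), (22,G1,10.5), (22,G3,10.5)
Step 2: Sum ranks within each group.
R_1 = 21 (n_1 = 4)
R_2 = 15 (n_2 = 3)
R_3 = 30 (n_3 = 4)
Step 3: H = 12/(N(N+1)) * sum(R_i^2/n_i) - 3(N+1)
     = 12/(11*12) * (21^2/4 + 15^2/3 + 30^2/4) - 3*12
     = 0.090909 * 410.25 - 36
     = 1.295455.
Step 4: Ties present; correction factor C = 1 - 18/(11^3 - 11) = 0.986364. Corrected H = 1.295455 / 0.986364 = 1.313364.
Step 5: Under H0, H ~ chi^2(2); p-value = 0.518569.
Step 6: alpha = 0.05. fail to reject H0.

H = 1.3134, df = 2, p = 0.518569, fail to reject H0.


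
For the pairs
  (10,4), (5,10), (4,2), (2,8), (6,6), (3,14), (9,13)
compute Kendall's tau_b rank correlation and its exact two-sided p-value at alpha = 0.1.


Step 1: Enumerate the 21 unordered pairs (i,j) with i<j and classify each by sign(x_j-x_i) * sign(y_j-y_i).
  (1,2):dx=-5,dy=+6->D; (1,3):dx=-6,dy=-2->C; (1,4):dx=-8,dy=+4->D; (1,5):dx=-4,dy=+2->D
  (1,6):dx=-7,dy=+10->D; (1,7):dx=-1,dy=+9->D; (2,3):dx=-1,dy=-8->C; (2,4):dx=-3,dy=-2->C
  (2,5):dx=+1,dy=-4->D; (2,6):dx=-2,dy=+4->D; (2,7):dx=+4,dy=+3->C; (3,4):dx=-2,dy=+6->D
  (3,5):dx=+2,dy=+4->C; (3,6):dx=-1,dy=+12->D; (3,7):dx=+5,dy=+11->C; (4,5):dx=+4,dy=-2->D
  (4,6):dx=+1,dy=+6->C; (4,7):dx=+7,dy=+5->C; (5,6):dx=-3,dy=+8->D; (5,7):dx=+3,dy=+7->C
  (6,7):dx=+6,dy=-1->D
Step 2: C = 9, D = 12, total pairs = 21.
Step 3: tau = (C - D)/(n(n-1)/2) = (9 - 12)/21 = -0.142857.
Step 4: Exact two-sided p-value (enumerate n! = 5040 permutations of y under H0): p = 0.772619.
Step 5: alpha = 0.1. fail to reject H0.

tau_b = -0.1429 (C=9, D=12), p = 0.772619, fail to reject H0.


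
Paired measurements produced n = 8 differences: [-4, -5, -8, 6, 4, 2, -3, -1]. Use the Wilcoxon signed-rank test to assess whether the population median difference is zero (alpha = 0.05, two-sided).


Step 1: Drop any zero differences (none here) and take |d_i|.
|d| = [4, 5, 8, 6, 4, 2, 3, 1]
Step 2: Midrank |d_i| (ties get averaged ranks).
ranks: |4|->4.5, |5|->6, |8|->8, |6|->7, |4|->4.5, |2|->2, |3|->3, |1|->1
Step 3: Attach original signs; sum ranks with positive sign and with negative sign.
W+ = 7 + 4.5 + 2 = 13.5
W- = 4.5 + 6 + 8 + 3 + 1 = 22.5
(Check: W+ + W- = 36 should equal n(n+1)/2 = 36.)
Step 4: Test statistic W = min(W+, W-) = 13.5.
Step 5: Ties in |d|, so use the tie-corrected normal approximation.
        E[W] = n(n+1)/4 = 8*9/4 = 18.
        Tie groups: |d|=4 (t=2); sum(t^3 - t) = 6.
        Var[W] = n(n+1)(2n+1)/24 - sum(t^3-t)/48 = 1224/24 - 6/48 = 50.875.
        z = (W - E[W]) / sqrt(Var[W]) = (13.5 - 18) / 7.1327 = -0.6309.
        Two-sided p = 2*Phi(z) = 0.528106.
Step 6: alpha = 0.05. fail to reject H0.

W+ = 13.5, W- = 22.5, W = min = 13.5, p = 0.528106, fail to reject H0.


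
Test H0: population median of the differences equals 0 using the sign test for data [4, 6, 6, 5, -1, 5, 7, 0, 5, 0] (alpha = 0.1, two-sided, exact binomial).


Step 1: Discard zero differences. Original n = 10; n_eff = number of nonzero differences = 8.
Nonzero differences (with sign): +4, +6, +6, +5, -1, +5, +7, +5
Step 2: Count signs: positive = 7, negative = 1.
Step 3: Under H0: P(positive) = 0.5, so the number of positives S ~ Bin(8, 0.5).
Step 4: Two-sided exact p-value = sum of Bin(8,0.5) probabilities at or below the observed probability = 0.070312.
Step 5: alpha = 0.1. reject H0.

n_eff = 8, pos = 7, neg = 1, p = 0.070312, reject H0.


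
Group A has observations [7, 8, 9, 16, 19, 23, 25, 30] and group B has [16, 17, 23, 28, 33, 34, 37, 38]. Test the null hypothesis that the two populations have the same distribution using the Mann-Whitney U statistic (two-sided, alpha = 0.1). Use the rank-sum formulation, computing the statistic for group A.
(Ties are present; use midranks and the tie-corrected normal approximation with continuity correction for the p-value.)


Step 1: Combine and sort all 16 observations; assign midranks.
sorted (value, group): (7,X), (8,X), (9,X), (16,X), (16,Y), (17,Y), (19,X), (23,X), (23,Y), (25,X), (28,Y), (30,X), (33,Y), (34,Y), (37,Y), (38,Y)
ranks: 7->1, 8->2, 9->3, 16->4.5, 16->4.5, 17->6, 19->7, 23->8.5, 23->8.5, 25->10, 28->11, 30->12, 33->13, 34->14, 37->15, 38->16
Step 2: Rank sum for X: R1 = 1 + 2 + 3 + 4.5 + 7 + 8.5 + 10 + 12 = 48.
Step 3: U_X = R1 - n1(n1+1)/2 = 48 - 8*9/2 = 48 - 36 = 12.
       U_Y = n1*n2 - U_X = 64 - 12 = 52.
Step 4: Ties are present, so use the tie-corrected normal approximation (with continuity correction) for the p-value.
Step 5: p-value = 0.040274; compare to alpha = 0.1. reject H0.

U_X = 12, p = 0.040274, reject H0 at alpha = 0.1.


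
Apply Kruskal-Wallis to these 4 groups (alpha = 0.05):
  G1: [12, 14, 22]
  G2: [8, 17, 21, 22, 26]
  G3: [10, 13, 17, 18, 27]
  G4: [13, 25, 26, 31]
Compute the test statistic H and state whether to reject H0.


Step 1: Combine all N = 17 observations and assign midranks.
sorted (value, group, rank): (8,G2,1), (10,G3,2), (12,G1,3), (13,G3,4.5), (13,G4,4.5), (14,G1,6), (17,G2,7.5), (17,G3,7.5), (18,G3,9), (21,G2,10), (22,G1,11.5), (22,G2,11.5), (25,G4,13), (26,G2,14.5), (26,G4,14.5), (27,G3,16), (31,G4,17)
Step 2: Sum ranks within each group.
R_1 = 20.5 (n_1 = 3)
R_2 = 44.5 (n_2 = 5)
R_3 = 39 (n_3 = 5)
R_4 = 49 (n_4 = 4)
Step 3: H = 12/(N(N+1)) * sum(R_i^2/n_i) - 3(N+1)
     = 12/(17*18) * (20.5^2/3 + 44.5^2/5 + 39^2/5 + 49^2/4) - 3*18
     = 0.039216 * 1440.58 - 54
     = 2.493464.
Step 4: Ties present; correction factor C = 1 - 24/(17^3 - 17) = 0.995098. Corrected H = 2.493464 / 0.995098 = 2.505747.
Step 5: Under H0, H ~ chi^2(3); p-value = 0.474253.
Step 6: alpha = 0.05. fail to reject H0.

H = 2.5057, df = 3, p = 0.474253, fail to reject H0.


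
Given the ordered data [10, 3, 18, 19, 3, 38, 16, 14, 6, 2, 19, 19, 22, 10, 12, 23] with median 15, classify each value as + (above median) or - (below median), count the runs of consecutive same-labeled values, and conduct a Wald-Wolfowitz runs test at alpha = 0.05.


Step 1: Compute median = 15; label A = above, B = below.
Labels in order: BBAABAABBBAAABBA  (n_A = 8, n_B = 8)
Step 2: Count runs R = 8.
Step 3: Under H0 (random ordering), E[R] = 2*n_A*n_B/(n_A+n_B) + 1 = 2*8*8/16 + 1 = 9.0000.
        Var[R] = 2*n_A*n_B*(2*n_A*n_B - n_A - n_B) / ((n_A+n_B)^2 * (n_A+n_B-1)) = 14336/3840 = 3.7333.
        SD[R] = 1.9322.
Step 4: Continuity-corrected z = (R + 0.5 - E[R]) / SD[R] = (8 + 0.5 - 9.0000) / 1.9322 = -0.2588.
Step 5: Two-sided p-value via normal approximation = 2*(1 - Phi(|z|)) = 0.795809.
Step 6: alpha = 0.05. fail to reject H0.

R = 8, z = -0.2588, p = 0.795809, fail to reject H0.


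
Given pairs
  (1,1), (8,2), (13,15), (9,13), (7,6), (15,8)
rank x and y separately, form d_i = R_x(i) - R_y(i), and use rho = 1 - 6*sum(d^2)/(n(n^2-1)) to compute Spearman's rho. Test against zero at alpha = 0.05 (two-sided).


Step 1: Rank x and y separately (midranks; no ties here).
rank(x): 1->1, 8->3, 13->5, 9->4, 7->2, 15->6
rank(y): 1->1, 2->2, 15->6, 13->5, 6->3, 8->4
Step 2: d_i = R_x(i) - R_y(i); compute d_i^2.
  (1-1)^2=0, (3-2)^2=1, (5-6)^2=1, (4-5)^2=1, (2-3)^2=1, (6-4)^2=4
sum(d^2) = 8.
Step 3: rho = 1 - 6*8 / (6*(6^2 - 1)) = 1 - 48/210 = 0.771429.
Step 4: Under H0, t = rho * sqrt((n-2)/(1-rho^2)) = 2.4247 ~ t(4).
Step 5: Two-sided p-value from the t-distribution with 4 df = 0.072397.
Step 6: alpha = 0.05. fail to reject H0.

rho = 0.7714, p = 0.072397, fail to reject H0 at alpha = 0.05.


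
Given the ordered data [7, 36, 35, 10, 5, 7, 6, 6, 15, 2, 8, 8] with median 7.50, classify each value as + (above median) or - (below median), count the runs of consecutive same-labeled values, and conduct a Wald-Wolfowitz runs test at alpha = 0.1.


Step 1: Compute median = 7.50; label A = above, B = below.
Labels in order: BAAABBBBABAA  (n_A = 6, n_B = 6)
Step 2: Count runs R = 6.
Step 3: Under H0 (random ordering), E[R] = 2*n_A*n_B/(n_A+n_B) + 1 = 2*6*6/12 + 1 = 7.0000.
        Var[R] = 2*n_A*n_B*(2*n_A*n_B - n_A - n_B) / ((n_A+n_B)^2 * (n_A+n_B-1)) = 4320/1584 = 2.7273.
        SD[R] = 1.6514.
Step 4: Continuity-corrected z = (R + 0.5 - E[R]) / SD[R] = (6 + 0.5 - 7.0000) / 1.6514 = -0.3028.
Step 5: Two-sided p-value via normal approximation = 2*(1 - Phi(|z|)) = 0.762069.
Step 6: alpha = 0.1. fail to reject H0.

R = 6, z = -0.3028, p = 0.762069, fail to reject H0.


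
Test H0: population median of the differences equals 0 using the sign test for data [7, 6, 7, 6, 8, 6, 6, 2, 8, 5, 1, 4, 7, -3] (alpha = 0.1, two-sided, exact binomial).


Step 1: Discard zero differences. Original n = 14; n_eff = number of nonzero differences = 14.
Nonzero differences (with sign): +7, +6, +7, +6, +8, +6, +6, +2, +8, +5, +1, +4, +7, -3
Step 2: Count signs: positive = 13, negative = 1.
Step 3: Under H0: P(positive) = 0.5, so the number of positives S ~ Bin(14, 0.5).
Step 4: Two-sided exact p-value = sum of Bin(14,0.5) probabilities at or below the observed probability = 0.001831.
Step 5: alpha = 0.1. reject H0.

n_eff = 14, pos = 13, neg = 1, p = 0.001831, reject H0.


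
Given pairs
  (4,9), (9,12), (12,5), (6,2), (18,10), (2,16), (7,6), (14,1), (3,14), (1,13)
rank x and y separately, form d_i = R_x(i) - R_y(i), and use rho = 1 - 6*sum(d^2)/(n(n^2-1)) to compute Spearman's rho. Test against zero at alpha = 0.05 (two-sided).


Step 1: Rank x and y separately (midranks; no ties here).
rank(x): 4->4, 9->7, 12->8, 6->5, 18->10, 2->2, 7->6, 14->9, 3->3, 1->1
rank(y): 9->5, 12->7, 5->3, 2->2, 10->6, 16->10, 6->4, 1->1, 14->9, 13->8
Step 2: d_i = R_x(i) - R_y(i); compute d_i^2.
  (4-5)^2=1, (7-7)^2=0, (8-3)^2=25, (5-2)^2=9, (10-6)^2=16, (2-10)^2=64, (6-4)^2=4, (9-1)^2=64, (3-9)^2=36, (1-8)^2=49
sum(d^2) = 268.
Step 3: rho = 1 - 6*268 / (10*(10^2 - 1)) = 1 - 1608/990 = -0.624242.
Step 4: Under H0, t = rho * sqrt((n-2)/(1-rho^2)) = -2.2601 ~ t(8).
Step 5: Two-sided p-value from the t-distribution with 8 df = 0.053718.
Step 6: alpha = 0.05. fail to reject H0.

rho = -0.6242, p = 0.053718, fail to reject H0 at alpha = 0.05.


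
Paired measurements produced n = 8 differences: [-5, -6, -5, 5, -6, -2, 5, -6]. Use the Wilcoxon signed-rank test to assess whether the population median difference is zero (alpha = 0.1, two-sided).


Step 1: Drop any zero differences (none here) and take |d_i|.
|d| = [5, 6, 5, 5, 6, 2, 5, 6]
Step 2: Midrank |d_i| (ties get averaged ranks).
ranks: |5|->3.5, |6|->7, |5|->3.5, |5|->3.5, |6|->7, |2|->1, |5|->3.5, |6|->7
Step 3: Attach original signs; sum ranks with positive sign and with negative sign.
W+ = 3.5 + 3.5 = 7
W- = 3.5 + 7 + 3.5 + 7 + 1 + 7 = 29
(Check: W+ + W- = 36 should equal n(n+1)/2 = 36.)
Step 4: Test statistic W = min(W+, W-) = 7.
Step 5: Ties in |d|, so use the tie-corrected normal approximation.
        E[W] = n(n+1)/4 = 8*9/4 = 18.
        Tie groups: |d|=5 (t=4), |d|=6 (t=3); sum(t^3 - t) = 84.
        Var[W] = n(n+1)(2n+1)/24 - sum(t^3-t)/48 = 1224/24 - 84/48 = 49.25.
        z = (W - E[W]) / sqrt(Var[W]) = (7 - 18) / 7.0178 = -1.5674.
        Two-sided p = 2*Phi(z) = 0.117013.
Step 6: alpha = 0.1. fail to reject H0.

W+ = 7, W- = 29, W = min = 7, p = 0.117013, fail to reject H0.


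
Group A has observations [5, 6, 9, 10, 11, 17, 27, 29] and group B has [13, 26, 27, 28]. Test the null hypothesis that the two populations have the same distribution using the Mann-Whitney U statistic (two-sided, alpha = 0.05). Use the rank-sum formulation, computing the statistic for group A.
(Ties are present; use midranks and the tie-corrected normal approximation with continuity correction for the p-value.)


Step 1: Combine and sort all 12 observations; assign midranks.
sorted (value, group): (5,X), (6,X), (9,X), (10,X), (11,X), (13,Y), (17,X), (26,Y), (27,X), (27,Y), (28,Y), (29,X)
ranks: 5->1, 6->2, 9->3, 10->4, 11->5, 13->6, 17->7, 26->8, 27->9.5, 27->9.5, 28->11, 29->12
Step 2: Rank sum for X: R1 = 1 + 2 + 3 + 4 + 5 + 7 + 9.5 + 12 = 43.5.
Step 3: U_X = R1 - n1(n1+1)/2 = 43.5 - 8*9/2 = 43.5 - 36 = 7.5.
       U_Y = n1*n2 - U_X = 32 - 7.5 = 24.5.
Step 4: Ties are present, so use the tie-corrected normal approximation (with continuity correction) for the p-value.
Step 5: p-value = 0.173478; compare to alpha = 0.05. fail to reject H0.

U_X = 7.5, p = 0.173478, fail to reject H0 at alpha = 0.05.


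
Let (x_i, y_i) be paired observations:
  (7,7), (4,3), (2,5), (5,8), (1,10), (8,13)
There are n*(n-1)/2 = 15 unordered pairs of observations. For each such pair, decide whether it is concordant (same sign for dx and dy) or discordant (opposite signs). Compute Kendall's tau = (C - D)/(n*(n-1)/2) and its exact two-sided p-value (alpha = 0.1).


Step 1: Enumerate the 15 unordered pairs (i,j) with i<j and classify each by sign(x_j-x_i) * sign(y_j-y_i).
  (1,2):dx=-3,dy=-4->C; (1,3):dx=-5,dy=-2->C; (1,4):dx=-2,dy=+1->D; (1,5):dx=-6,dy=+3->D
  (1,6):dx=+1,dy=+6->C; (2,3):dx=-2,dy=+2->D; (2,4):dx=+1,dy=+5->C; (2,5):dx=-3,dy=+7->D
  (2,6):dx=+4,dy=+10->C; (3,4):dx=+3,dy=+3->C; (3,5):dx=-1,dy=+5->D; (3,6):dx=+6,dy=+8->C
  (4,5):dx=-4,dy=+2->D; (4,6):dx=+3,dy=+5->C; (5,6):dx=+7,dy=+3->C
Step 2: C = 9, D = 6, total pairs = 15.
Step 3: tau = (C - D)/(n(n-1)/2) = (9 - 6)/15 = 0.200000.
Step 4: Exact two-sided p-value (enumerate n! = 720 permutations of y under H0): p = 0.719444.
Step 5: alpha = 0.1. fail to reject H0.

tau_b = 0.2000 (C=9, D=6), p = 0.719444, fail to reject H0.


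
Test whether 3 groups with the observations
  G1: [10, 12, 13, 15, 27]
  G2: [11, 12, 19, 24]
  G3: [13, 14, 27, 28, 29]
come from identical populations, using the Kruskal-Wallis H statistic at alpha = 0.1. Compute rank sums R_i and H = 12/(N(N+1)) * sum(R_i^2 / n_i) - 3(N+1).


Step 1: Combine all N = 14 observations and assign midranks.
sorted (value, group, rank): (10,G1,1), (11,G2,2), (12,G1,3.5), (12,G2,3.5), (13,G1,5.5), (13,G3,5.5), (14,G3,7), (15,G1,8), (19,G2,9), (24,G2,10), (27,G1,11.5), (27,G3,11.5), (28,G3,13), (29,G3,14)
Step 2: Sum ranks within each group.
R_1 = 29.5 (n_1 = 5)
R_2 = 24.5 (n_2 = 4)
R_3 = 51 (n_3 = 5)
Step 3: H = 12/(N(N+1)) * sum(R_i^2/n_i) - 3(N+1)
     = 12/(14*15) * (29.5^2/5 + 24.5^2/4 + 51^2/5) - 3*15
     = 0.057143 * 844.312 - 45
     = 3.246429.
Step 4: Ties present; correction factor C = 1 - 18/(14^3 - 14) = 0.993407. Corrected H = 3.246429 / 0.993407 = 3.267976.
Step 5: Under H0, H ~ chi^2(2); p-value = 0.195150.
Step 6: alpha = 0.1. fail to reject H0.

H = 3.2680, df = 2, p = 0.195150, fail to reject H0.


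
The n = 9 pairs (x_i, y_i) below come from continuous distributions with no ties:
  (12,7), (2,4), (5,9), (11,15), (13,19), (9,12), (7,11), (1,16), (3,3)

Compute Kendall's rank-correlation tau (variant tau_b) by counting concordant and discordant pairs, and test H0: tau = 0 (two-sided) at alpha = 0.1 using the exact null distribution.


Step 1: Enumerate the 36 unordered pairs (i,j) with i<j and classify each by sign(x_j-x_i) * sign(y_j-y_i).
  (1,2):dx=-10,dy=-3->C; (1,3):dx=-7,dy=+2->D; (1,4):dx=-1,dy=+8->D; (1,5):dx=+1,dy=+12->C
  (1,6):dx=-3,dy=+5->D; (1,7):dx=-5,dy=+4->D; (1,8):dx=-11,dy=+9->D; (1,9):dx=-9,dy=-4->C
  (2,3):dx=+3,dy=+5->C; (2,4):dx=+9,dy=+11->C; (2,5):dx=+11,dy=+15->C; (2,6):dx=+7,dy=+8->C
  (2,7):dx=+5,dy=+7->C; (2,8):dx=-1,dy=+12->D; (2,9):dx=+1,dy=-1->D; (3,4):dx=+6,dy=+6->C
  (3,5):dx=+8,dy=+10->C; (3,6):dx=+4,dy=+3->C; (3,7):dx=+2,dy=+2->C; (3,8):dx=-4,dy=+7->D
  (3,9):dx=-2,dy=-6->C; (4,5):dx=+2,dy=+4->C; (4,6):dx=-2,dy=-3->C; (4,7):dx=-4,dy=-4->C
  (4,8):dx=-10,dy=+1->D; (4,9):dx=-8,dy=-12->C; (5,6):dx=-4,dy=-7->C; (5,7):dx=-6,dy=-8->C
  (5,8):dx=-12,dy=-3->C; (5,9):dx=-10,dy=-16->C; (6,7):dx=-2,dy=-1->C; (6,8):dx=-8,dy=+4->D
  (6,9):dx=-6,dy=-9->C; (7,8):dx=-6,dy=+5->D; (7,9):dx=-4,dy=-8->C; (8,9):dx=+2,dy=-13->D
Step 2: C = 24, D = 12, total pairs = 36.
Step 3: tau = (C - D)/(n(n-1)/2) = (24 - 12)/36 = 0.333333.
Step 4: Exact two-sided p-value (enumerate n! = 362880 permutations of y under H0): p = 0.259518.
Step 5: alpha = 0.1. fail to reject H0.

tau_b = 0.3333 (C=24, D=12), p = 0.259518, fail to reject H0.


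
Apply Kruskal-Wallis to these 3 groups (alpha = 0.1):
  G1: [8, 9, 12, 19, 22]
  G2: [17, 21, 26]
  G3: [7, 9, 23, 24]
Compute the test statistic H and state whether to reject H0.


Step 1: Combine all N = 12 observations and assign midranks.
sorted (value, group, rank): (7,G3,1), (8,G1,2), (9,G1,3.5), (9,G3,3.5), (12,G1,5), (17,G2,6), (19,G1,7), (21,G2,8), (22,G1,9), (23,G3,10), (24,G3,11), (26,G2,12)
Step 2: Sum ranks within each group.
R_1 = 26.5 (n_1 = 5)
R_2 = 26 (n_2 = 3)
R_3 = 25.5 (n_3 = 4)
Step 3: H = 12/(N(N+1)) * sum(R_i^2/n_i) - 3(N+1)
     = 12/(12*13) * (26.5^2/5 + 26^2/3 + 25.5^2/4) - 3*13
     = 0.076923 * 528.346 - 39
     = 1.641987.
Step 4: Ties present; correction factor C = 1 - 6/(12^3 - 12) = 0.996503. Corrected H = 1.641987 / 0.996503 = 1.647749.
Step 5: Under H0, H ~ chi^2(2); p-value = 0.438729.
Step 6: alpha = 0.1. fail to reject H0.

H = 1.6477, df = 2, p = 0.438729, fail to reject H0.


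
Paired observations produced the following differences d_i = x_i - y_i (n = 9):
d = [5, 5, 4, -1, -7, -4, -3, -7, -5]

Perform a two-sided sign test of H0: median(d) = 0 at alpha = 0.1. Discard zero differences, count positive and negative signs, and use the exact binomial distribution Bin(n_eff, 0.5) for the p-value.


Step 1: Discard zero differences. Original n = 9; n_eff = number of nonzero differences = 9.
Nonzero differences (with sign): +5, +5, +4, -1, -7, -4, -3, -7, -5
Step 2: Count signs: positive = 3, negative = 6.
Step 3: Under H0: P(positive) = 0.5, so the number of positives S ~ Bin(9, 0.5).
Step 4: Two-sided exact p-value = sum of Bin(9,0.5) probabilities at or below the observed probability = 0.507812.
Step 5: alpha = 0.1. fail to reject H0.

n_eff = 9, pos = 3, neg = 6, p = 0.507812, fail to reject H0.


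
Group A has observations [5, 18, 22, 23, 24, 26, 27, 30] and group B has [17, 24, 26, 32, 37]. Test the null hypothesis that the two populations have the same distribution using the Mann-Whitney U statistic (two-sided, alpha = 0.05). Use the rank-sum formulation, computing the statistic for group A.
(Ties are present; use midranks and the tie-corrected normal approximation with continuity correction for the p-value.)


Step 1: Combine and sort all 13 observations; assign midranks.
sorted (value, group): (5,X), (17,Y), (18,X), (22,X), (23,X), (24,X), (24,Y), (26,X), (26,Y), (27,X), (30,X), (32,Y), (37,Y)
ranks: 5->1, 17->2, 18->3, 22->4, 23->5, 24->6.5, 24->6.5, 26->8.5, 26->8.5, 27->10, 30->11, 32->12, 37->13
Step 2: Rank sum for X: R1 = 1 + 3 + 4 + 5 + 6.5 + 8.5 + 10 + 11 = 49.
Step 3: U_X = R1 - n1(n1+1)/2 = 49 - 8*9/2 = 49 - 36 = 13.
       U_Y = n1*n2 - U_X = 40 - 13 = 27.
Step 4: Ties are present, so use the tie-corrected normal approximation (with continuity correction) for the p-value.
Step 5: p-value = 0.340019; compare to alpha = 0.05. fail to reject H0.

U_X = 13, p = 0.340019, fail to reject H0 at alpha = 0.05.


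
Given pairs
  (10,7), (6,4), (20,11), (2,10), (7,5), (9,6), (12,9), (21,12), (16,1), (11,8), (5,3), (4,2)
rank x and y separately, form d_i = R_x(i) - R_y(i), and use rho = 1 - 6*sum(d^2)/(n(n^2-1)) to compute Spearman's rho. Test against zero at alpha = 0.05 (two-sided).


Step 1: Rank x and y separately (midranks; no ties here).
rank(x): 10->7, 6->4, 20->11, 2->1, 7->5, 9->6, 12->9, 21->12, 16->10, 11->8, 5->3, 4->2
rank(y): 7->7, 4->4, 11->11, 10->10, 5->5, 6->6, 9->9, 12->12, 1->1, 8->8, 3->3, 2->2
Step 2: d_i = R_x(i) - R_y(i); compute d_i^2.
  (7-7)^2=0, (4-4)^2=0, (11-11)^2=0, (1-10)^2=81, (5-5)^2=0, (6-6)^2=0, (9-9)^2=0, (12-12)^2=0, (10-1)^2=81, (8-8)^2=0, (3-3)^2=0, (2-2)^2=0
sum(d^2) = 162.
Step 3: rho = 1 - 6*162 / (12*(12^2 - 1)) = 1 - 972/1716 = 0.433566.
Step 4: Under H0, t = rho * sqrt((n-2)/(1-rho^2)) = 1.5215 ~ t(10).
Step 5: Two-sided p-value from the t-distribution with 10 df = 0.159106.
Step 6: alpha = 0.05. fail to reject H0.

rho = 0.4336, p = 0.159106, fail to reject H0 at alpha = 0.05.


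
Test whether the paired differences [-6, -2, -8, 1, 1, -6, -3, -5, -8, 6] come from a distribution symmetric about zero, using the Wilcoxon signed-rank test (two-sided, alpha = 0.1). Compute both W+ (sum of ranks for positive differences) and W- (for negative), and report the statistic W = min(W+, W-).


Step 1: Drop any zero differences (none here) and take |d_i|.
|d| = [6, 2, 8, 1, 1, 6, 3, 5, 8, 6]
Step 2: Midrank |d_i| (ties get averaged ranks).
ranks: |6|->7, |2|->3, |8|->9.5, |1|->1.5, |1|->1.5, |6|->7, |3|->4, |5|->5, |8|->9.5, |6|->7
Step 3: Attach original signs; sum ranks with positive sign and with negative sign.
W+ = 1.5 + 1.5 + 7 = 10
W- = 7 + 3 + 9.5 + 7 + 4 + 5 + 9.5 = 45
(Check: W+ + W- = 55 should equal n(n+1)/2 = 55.)
Step 4: Test statistic W = min(W+, W-) = 10.
Step 5: Ties in |d|, so use the tie-corrected normal approximation.
        E[W] = n(n+1)/4 = 10*11/4 = 27.5.
        Tie groups: |d|=1 (t=2), |d|=6 (t=3), |d|=8 (t=2); sum(t^3 - t) = 36.
        Var[W] = n(n+1)(2n+1)/24 - sum(t^3-t)/48 = 2310/24 - 36/48 = 95.5.
        z = (W - E[W]) / sqrt(Var[W]) = (10 - 27.5) / 9.7724 = -1.7908.
        Two-sided p = 2*Phi(z) = 0.073332.
Step 6: alpha = 0.1. reject H0.

W+ = 10, W- = 45, W = min = 10, p = 0.073332, reject H0.


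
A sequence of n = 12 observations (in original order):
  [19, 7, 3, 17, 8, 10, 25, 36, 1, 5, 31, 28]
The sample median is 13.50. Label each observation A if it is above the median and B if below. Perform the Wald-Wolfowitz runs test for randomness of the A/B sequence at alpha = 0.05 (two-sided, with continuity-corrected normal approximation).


Step 1: Compute median = 13.50; label A = above, B = below.
Labels in order: ABBABBAABBAA  (n_A = 6, n_B = 6)
Step 2: Count runs R = 7.
Step 3: Under H0 (random ordering), E[R] = 2*n_A*n_B/(n_A+n_B) + 1 = 2*6*6/12 + 1 = 7.0000.
        Var[R] = 2*n_A*n_B*(2*n_A*n_B - n_A - n_B) / ((n_A+n_B)^2 * (n_A+n_B-1)) = 4320/1584 = 2.7273.
        SD[R] = 1.6514.
Step 4: R = E[R], so z = 0 with no continuity correction.
Step 5: Two-sided p-value via normal approximation = 2*(1 - Phi(|z|)) = 1.000000.
Step 6: alpha = 0.05. fail to reject H0.

R = 7, z = 0.0000, p = 1.000000, fail to reject H0.


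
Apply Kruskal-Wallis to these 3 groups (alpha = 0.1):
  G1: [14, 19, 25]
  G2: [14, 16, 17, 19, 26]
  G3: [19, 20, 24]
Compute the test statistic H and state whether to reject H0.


Step 1: Combine all N = 11 observations and assign midranks.
sorted (value, group, rank): (14,G1,1.5), (14,G2,1.5), (16,G2,3), (17,G2,4), (19,G1,6), (19,G2,6), (19,G3,6), (20,G3,8), (24,G3,9), (25,G1,10), (26,G2,11)
Step 2: Sum ranks within each group.
R_1 = 17.5 (n_1 = 3)
R_2 = 25.5 (n_2 = 5)
R_3 = 23 (n_3 = 3)
Step 3: H = 12/(N(N+1)) * sum(R_i^2/n_i) - 3(N+1)
     = 12/(11*12) * (17.5^2/3 + 25.5^2/5 + 23^2/3) - 3*12
     = 0.090909 * 408.467 - 36
     = 1.133333.
Step 4: Ties present; correction factor C = 1 - 30/(11^3 - 11) = 0.977273. Corrected H = 1.133333 / 0.977273 = 1.159690.
Step 5: Under H0, H ~ chi^2(2); p-value = 0.559985.
Step 6: alpha = 0.1. fail to reject H0.

H = 1.1597, df = 2, p = 0.559985, fail to reject H0.


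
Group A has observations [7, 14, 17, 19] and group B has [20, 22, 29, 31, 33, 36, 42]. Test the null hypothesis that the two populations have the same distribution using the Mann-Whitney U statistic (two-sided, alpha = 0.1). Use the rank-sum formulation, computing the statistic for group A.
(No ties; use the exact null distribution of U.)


Step 1: Combine and sort all 11 observations; assign midranks.
sorted (value, group): (7,X), (14,X), (17,X), (19,X), (20,Y), (22,Y), (29,Y), (31,Y), (33,Y), (36,Y), (42,Y)
ranks: 7->1, 14->2, 17->3, 19->4, 20->5, 22->6, 29->7, 31->8, 33->9, 36->10, 42->11
Step 2: Rank sum for X: R1 = 1 + 2 + 3 + 4 = 10.
Step 3: U_X = R1 - n1(n1+1)/2 = 10 - 4*5/2 = 10 - 10 = 0.
       U_Y = n1*n2 - U_X = 28 - 0 = 28.
Step 4: No ties, so the exact null distribution of U (based on enumerating the C(11,4) = 330 equally likely rank assignments) gives the two-sided p-value.
Step 5: p-value = 0.006061; compare to alpha = 0.1. reject H0.

U_X = 0, p = 0.006061, reject H0 at alpha = 0.1.


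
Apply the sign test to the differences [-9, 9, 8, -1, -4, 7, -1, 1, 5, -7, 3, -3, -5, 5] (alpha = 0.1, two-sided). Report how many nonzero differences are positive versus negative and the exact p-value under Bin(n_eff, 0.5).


Step 1: Discard zero differences. Original n = 14; n_eff = number of nonzero differences = 14.
Nonzero differences (with sign): -9, +9, +8, -1, -4, +7, -1, +1, +5, -7, +3, -3, -5, +5
Step 2: Count signs: positive = 7, negative = 7.
Step 3: Under H0: P(positive) = 0.5, so the number of positives S ~ Bin(14, 0.5).
Step 4: Two-sided exact p-value = sum of Bin(14,0.5) probabilities at or below the observed probability = 1.000000.
Step 5: alpha = 0.1. fail to reject H0.

n_eff = 14, pos = 7, neg = 7, p = 1.000000, fail to reject H0.
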